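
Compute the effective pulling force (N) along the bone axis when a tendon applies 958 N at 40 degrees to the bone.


F_eff = F_tendon * cos(theta)
theta = 40 deg = 0.6981 rad
cos(theta) = 0.7660
F_eff = 958 * 0.7660
F_eff = 733.8706


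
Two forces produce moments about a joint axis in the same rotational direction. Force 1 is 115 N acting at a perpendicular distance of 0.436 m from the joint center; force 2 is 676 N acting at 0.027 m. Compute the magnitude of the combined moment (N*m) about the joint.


M = F1 * d1 + F2 * d2
M = 115 * 0.436 + 676 * 0.027
M = 50.1400 + 18.2520
M = 68.3920


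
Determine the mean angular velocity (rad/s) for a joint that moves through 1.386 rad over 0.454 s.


omega = delta_theta / delta_t
omega = 1.386 / 0.454
omega = 3.0529


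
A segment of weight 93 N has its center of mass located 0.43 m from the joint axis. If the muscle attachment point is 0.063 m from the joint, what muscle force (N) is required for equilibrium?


F_muscle = W * d_load / d_muscle
F_muscle = 93 * 0.43 / 0.063
Numerator = 39.9900
F_muscle = 634.7619


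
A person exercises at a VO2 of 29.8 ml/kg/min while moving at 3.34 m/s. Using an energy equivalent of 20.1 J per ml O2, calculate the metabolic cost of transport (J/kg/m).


Power per kg = VO2 * 20.1 / 60
Power per kg = 29.8 * 20.1 / 60 = 9.9830 W/kg
Cost = power_per_kg / speed
Cost = 9.9830 / 3.34
Cost = 2.9889


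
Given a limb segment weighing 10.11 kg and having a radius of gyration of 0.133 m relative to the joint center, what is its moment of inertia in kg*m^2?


I = m * k^2
I = 10.11 * 0.133^2
k^2 = 0.0177
I = 0.1788


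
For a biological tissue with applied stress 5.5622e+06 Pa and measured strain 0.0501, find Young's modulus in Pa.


E = stress / strain
E = 5.5622e+06 / 0.0501
E = 1.1102e+08


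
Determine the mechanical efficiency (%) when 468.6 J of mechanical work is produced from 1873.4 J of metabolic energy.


eta = (W_mech / E_meta) * 100
eta = (468.6 / 1873.4) * 100
ratio = 0.2501
eta = 25.0133


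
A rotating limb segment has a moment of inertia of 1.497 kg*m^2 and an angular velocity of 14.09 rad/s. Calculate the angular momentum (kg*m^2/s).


L = I * omega
L = 1.497 * 14.09
L = 21.0927


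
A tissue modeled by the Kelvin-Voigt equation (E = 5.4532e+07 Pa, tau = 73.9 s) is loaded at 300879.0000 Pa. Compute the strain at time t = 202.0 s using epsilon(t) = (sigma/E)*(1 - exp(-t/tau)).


epsilon(t) = (sigma/E) * (1 - exp(-t/tau))
sigma/E = 300879.0000 / 5.4532e+07 = 0.0055
exp(-t/tau) = exp(-202.0 / 73.9) = 0.0650
epsilon = 0.0055 * (1 - 0.0650)
epsilon = 0.0052


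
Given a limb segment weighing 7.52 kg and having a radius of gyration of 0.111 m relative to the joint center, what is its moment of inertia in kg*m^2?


I = m * k^2
I = 7.52 * 0.111^2
k^2 = 0.0123
I = 0.0927


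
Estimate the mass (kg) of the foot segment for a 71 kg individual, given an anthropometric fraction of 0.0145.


m_segment = body_mass * fraction
m_segment = 71 * 0.0145
m_segment = 1.0295


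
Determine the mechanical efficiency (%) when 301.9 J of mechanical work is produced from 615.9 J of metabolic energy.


eta = (W_mech / E_meta) * 100
eta = (301.9 / 615.9) * 100
ratio = 0.4902
eta = 49.0177


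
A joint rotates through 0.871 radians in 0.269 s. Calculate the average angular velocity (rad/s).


omega = delta_theta / delta_t
omega = 0.871 / 0.269
omega = 3.2379


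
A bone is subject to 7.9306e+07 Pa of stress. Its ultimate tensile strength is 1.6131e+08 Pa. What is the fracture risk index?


FRI = applied / ultimate
FRI = 7.9306e+07 / 1.6131e+08
FRI = 0.4916


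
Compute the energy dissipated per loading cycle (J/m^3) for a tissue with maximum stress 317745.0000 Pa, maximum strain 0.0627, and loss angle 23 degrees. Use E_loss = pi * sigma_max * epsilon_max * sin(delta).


E_loss = pi * sigma_max * epsilon_max * sin(delta)
delta = 23 deg = 0.4014 rad
sin(delta) = 0.3907
E_loss = pi * 317745.0000 * 0.0627 * 0.3907
E_loss = 24455.3651


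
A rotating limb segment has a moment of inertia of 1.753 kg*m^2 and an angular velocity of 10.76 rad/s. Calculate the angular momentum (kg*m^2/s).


L = I * omega
L = 1.753 * 10.76
L = 18.8623


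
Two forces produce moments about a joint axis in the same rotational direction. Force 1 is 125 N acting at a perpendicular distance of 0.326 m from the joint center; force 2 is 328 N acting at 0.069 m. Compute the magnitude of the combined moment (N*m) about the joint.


M = F1 * d1 + F2 * d2
M = 125 * 0.326 + 328 * 0.069
M = 40.7500 + 22.6320
M = 63.3820


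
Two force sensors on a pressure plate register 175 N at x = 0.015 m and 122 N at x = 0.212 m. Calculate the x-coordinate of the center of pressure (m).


COP_x = (F1*x1 + F2*x2) / (F1 + F2)
COP_x = (175*0.015 + 122*0.212) / (175 + 122)
Numerator = 28.4890
Denominator = 297
COP_x = 0.0959


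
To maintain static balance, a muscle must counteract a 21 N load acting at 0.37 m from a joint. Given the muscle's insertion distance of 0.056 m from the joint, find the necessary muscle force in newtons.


F_muscle = W * d_load / d_muscle
F_muscle = 21 * 0.37 / 0.056
Numerator = 7.7700
F_muscle = 138.7500


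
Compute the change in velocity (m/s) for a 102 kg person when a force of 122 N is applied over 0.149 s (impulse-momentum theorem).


J = F * dt = 122 * 0.149 = 18.1780 N*s
delta_v = J / m
delta_v = 18.1780 / 102
delta_v = 0.1782


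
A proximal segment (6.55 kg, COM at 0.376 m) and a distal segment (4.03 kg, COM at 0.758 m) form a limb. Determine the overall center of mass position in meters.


COM = (m1*x1 + m2*x2) / (m1 + m2)
COM = (6.55*0.376 + 4.03*0.758) / (6.55 + 4.03)
Numerator = 5.5175
Denominator = 10.5800
COM = 0.5215


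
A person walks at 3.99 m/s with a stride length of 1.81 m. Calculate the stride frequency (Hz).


f = v / stride_length
f = 3.99 / 1.81
f = 2.2044


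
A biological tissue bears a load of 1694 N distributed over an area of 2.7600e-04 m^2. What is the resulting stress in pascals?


stress = F / A
stress = 1694 / 2.7600e-04
stress = 6.1377e+06


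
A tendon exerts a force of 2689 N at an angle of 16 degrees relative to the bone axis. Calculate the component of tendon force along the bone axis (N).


F_eff = F_tendon * cos(theta)
theta = 16 deg = 0.2793 rad
cos(theta) = 0.9613
F_eff = 2689 * 0.9613
F_eff = 2584.8327


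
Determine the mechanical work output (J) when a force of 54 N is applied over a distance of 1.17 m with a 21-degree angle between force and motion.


W = F * d * cos(theta)
theta = 21 deg = 0.3665 rad
cos(theta) = 0.9336
W = 54 * 1.17 * 0.9336
W = 58.9836


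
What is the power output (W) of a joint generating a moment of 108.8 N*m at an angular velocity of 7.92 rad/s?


P = M * omega
P = 108.8 * 7.92
P = 861.6960


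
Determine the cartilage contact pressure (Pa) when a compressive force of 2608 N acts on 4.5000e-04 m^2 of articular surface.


P = F / A
P = 2608 / 4.5000e-04
P = 5.7956e+06


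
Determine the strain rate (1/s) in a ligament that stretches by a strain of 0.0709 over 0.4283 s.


strain_rate = delta_strain / delta_t
strain_rate = 0.0709 / 0.4283
strain_rate = 0.1655


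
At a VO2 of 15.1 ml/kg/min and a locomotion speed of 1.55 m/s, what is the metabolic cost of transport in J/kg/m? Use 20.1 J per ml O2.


Power per kg = VO2 * 20.1 / 60
Power per kg = 15.1 * 20.1 / 60 = 5.0585 W/kg
Cost = power_per_kg / speed
Cost = 5.0585 / 1.55
Cost = 3.2635


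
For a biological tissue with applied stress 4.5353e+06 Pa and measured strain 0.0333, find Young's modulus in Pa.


E = stress / strain
E = 4.5353e+06 / 0.0333
E = 1.3620e+08


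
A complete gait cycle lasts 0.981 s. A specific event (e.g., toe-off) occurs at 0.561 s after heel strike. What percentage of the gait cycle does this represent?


pct = (event_time / cycle_time) * 100
pct = (0.561 / 0.981) * 100
ratio = 0.5719
pct = 57.1865


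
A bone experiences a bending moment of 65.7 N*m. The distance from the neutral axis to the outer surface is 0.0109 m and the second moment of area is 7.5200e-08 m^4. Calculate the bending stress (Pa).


sigma = M * c / I
sigma = 65.7 * 0.0109 / 7.5200e-08
M * c = 0.7161
sigma = 9.5230e+06


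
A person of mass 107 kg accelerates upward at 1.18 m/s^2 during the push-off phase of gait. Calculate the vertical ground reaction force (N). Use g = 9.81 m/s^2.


GRF = m * (g + a)
GRF = 107 * (9.81 + 1.18)
GRF = 107 * 10.9900
GRF = 1175.9300


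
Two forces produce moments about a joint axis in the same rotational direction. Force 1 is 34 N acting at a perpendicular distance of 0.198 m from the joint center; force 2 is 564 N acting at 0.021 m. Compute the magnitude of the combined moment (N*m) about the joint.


M = F1 * d1 + F2 * d2
M = 34 * 0.198 + 564 * 0.021
M = 6.7320 + 11.8440
M = 18.5760


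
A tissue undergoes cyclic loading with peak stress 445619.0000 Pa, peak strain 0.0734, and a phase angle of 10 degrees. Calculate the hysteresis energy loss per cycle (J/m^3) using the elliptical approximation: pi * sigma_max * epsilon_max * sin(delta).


E_loss = pi * sigma_max * epsilon_max * sin(delta)
delta = 10 deg = 0.1745 rad
sin(delta) = 0.1736
E_loss = pi * 445619.0000 * 0.0734 * 0.1736
E_loss = 17843.4925


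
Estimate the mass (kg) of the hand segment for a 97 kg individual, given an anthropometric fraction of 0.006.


m_segment = body_mass * fraction
m_segment = 97 * 0.006
m_segment = 0.5820


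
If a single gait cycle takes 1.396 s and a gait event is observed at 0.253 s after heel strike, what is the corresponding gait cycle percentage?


pct = (event_time / cycle_time) * 100
pct = (0.253 / 1.396) * 100
ratio = 0.1812
pct = 18.1232


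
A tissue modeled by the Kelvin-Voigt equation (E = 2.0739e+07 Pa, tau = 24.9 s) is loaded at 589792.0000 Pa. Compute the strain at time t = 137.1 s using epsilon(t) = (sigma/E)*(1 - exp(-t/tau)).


epsilon(t) = (sigma/E) * (1 - exp(-t/tau))
sigma/E = 589792.0000 / 2.0739e+07 = 0.0284
exp(-t/tau) = exp(-137.1 / 24.9) = 0.0041
epsilon = 0.0284 * (1 - 0.0041)
epsilon = 0.0283


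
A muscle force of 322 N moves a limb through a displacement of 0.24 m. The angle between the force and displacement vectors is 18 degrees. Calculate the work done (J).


W = F * d * cos(theta)
theta = 18 deg = 0.3142 rad
cos(theta) = 0.9511
W = 322 * 0.24 * 0.9511
W = 73.4976


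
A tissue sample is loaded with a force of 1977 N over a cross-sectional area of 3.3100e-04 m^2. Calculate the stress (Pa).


stress = F / A
stress = 1977 / 3.3100e-04
stress = 5.9728e+06


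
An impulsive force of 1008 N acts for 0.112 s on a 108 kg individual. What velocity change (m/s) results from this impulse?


J = F * dt = 1008 * 0.112 = 112.8960 N*s
delta_v = J / m
delta_v = 112.8960 / 108
delta_v = 1.0453


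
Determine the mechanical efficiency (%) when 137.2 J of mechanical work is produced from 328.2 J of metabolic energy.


eta = (W_mech / E_meta) * 100
eta = (137.2 / 328.2) * 100
ratio = 0.4180
eta = 41.8038


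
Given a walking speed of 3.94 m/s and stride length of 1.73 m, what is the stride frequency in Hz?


f = v / stride_length
f = 3.94 / 1.73
f = 2.2775


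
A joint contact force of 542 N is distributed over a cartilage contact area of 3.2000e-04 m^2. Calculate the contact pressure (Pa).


P = F / A
P = 542 / 3.2000e-04
P = 1.6937e+06


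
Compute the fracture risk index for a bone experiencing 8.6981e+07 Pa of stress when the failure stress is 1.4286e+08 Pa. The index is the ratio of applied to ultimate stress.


FRI = applied / ultimate
FRI = 8.6981e+07 / 1.4286e+08
FRI = 0.6089


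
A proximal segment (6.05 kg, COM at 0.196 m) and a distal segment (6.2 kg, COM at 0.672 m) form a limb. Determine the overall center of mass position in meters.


COM = (m1*x1 + m2*x2) / (m1 + m2)
COM = (6.05*0.196 + 6.2*0.672) / (6.05 + 6.2)
Numerator = 5.3522
Denominator = 12.2500
COM = 0.4369


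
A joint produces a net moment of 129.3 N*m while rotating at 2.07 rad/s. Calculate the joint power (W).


P = M * omega
P = 129.3 * 2.07
P = 267.6510


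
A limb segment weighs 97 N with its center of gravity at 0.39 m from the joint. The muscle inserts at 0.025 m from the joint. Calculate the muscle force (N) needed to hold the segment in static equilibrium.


F_muscle = W * d_load / d_muscle
F_muscle = 97 * 0.39 / 0.025
Numerator = 37.8300
F_muscle = 1513.2000


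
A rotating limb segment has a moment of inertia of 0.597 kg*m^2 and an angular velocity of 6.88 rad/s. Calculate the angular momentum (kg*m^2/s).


L = I * omega
L = 0.597 * 6.88
L = 4.1074


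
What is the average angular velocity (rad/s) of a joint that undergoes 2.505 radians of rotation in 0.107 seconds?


omega = delta_theta / delta_t
omega = 2.505 / 0.107
omega = 23.4112


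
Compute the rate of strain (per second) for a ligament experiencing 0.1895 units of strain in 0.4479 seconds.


strain_rate = delta_strain / delta_t
strain_rate = 0.1895 / 0.4479
strain_rate = 0.4231


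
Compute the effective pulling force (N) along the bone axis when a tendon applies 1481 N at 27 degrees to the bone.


F_eff = F_tendon * cos(theta)
theta = 27 deg = 0.4712 rad
cos(theta) = 0.8910
F_eff = 1481 * 0.8910
F_eff = 1319.5807


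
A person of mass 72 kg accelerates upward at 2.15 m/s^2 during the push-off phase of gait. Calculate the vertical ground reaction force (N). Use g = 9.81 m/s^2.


GRF = m * (g + a)
GRF = 72 * (9.81 + 2.15)
GRF = 72 * 11.9600
GRF = 861.1200


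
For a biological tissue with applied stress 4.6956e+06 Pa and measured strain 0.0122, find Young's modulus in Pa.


E = stress / strain
E = 4.6956e+06 / 0.0122
E = 3.8489e+08


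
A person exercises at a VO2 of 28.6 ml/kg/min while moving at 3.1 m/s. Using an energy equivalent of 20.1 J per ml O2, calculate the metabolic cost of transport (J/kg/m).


Power per kg = VO2 * 20.1 / 60
Power per kg = 28.6 * 20.1 / 60 = 9.5810 W/kg
Cost = power_per_kg / speed
Cost = 9.5810 / 3.1
Cost = 3.0906


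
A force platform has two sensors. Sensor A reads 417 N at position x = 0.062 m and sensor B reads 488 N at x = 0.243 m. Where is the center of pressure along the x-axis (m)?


COP_x = (F1*x1 + F2*x2) / (F1 + F2)
COP_x = (417*0.062 + 488*0.243) / (417 + 488)
Numerator = 144.4380
Denominator = 905
COP_x = 0.1596


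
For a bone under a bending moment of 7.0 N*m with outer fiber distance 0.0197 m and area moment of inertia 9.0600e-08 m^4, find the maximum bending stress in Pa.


sigma = M * c / I
sigma = 7.0 * 0.0197 / 9.0600e-08
M * c = 0.1379
sigma = 1.5221e+06


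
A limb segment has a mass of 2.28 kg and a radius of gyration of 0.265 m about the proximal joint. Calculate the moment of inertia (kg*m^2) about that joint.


I = m * k^2
I = 2.28 * 0.265^2
k^2 = 0.0702
I = 0.1601


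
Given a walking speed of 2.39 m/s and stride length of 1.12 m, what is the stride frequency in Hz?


f = v / stride_length
f = 2.39 / 1.12
f = 2.1339


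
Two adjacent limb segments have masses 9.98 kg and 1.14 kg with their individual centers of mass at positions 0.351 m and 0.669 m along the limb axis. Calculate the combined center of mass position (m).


COM = (m1*x1 + m2*x2) / (m1 + m2)
COM = (9.98*0.351 + 1.14*0.669) / (9.98 + 1.14)
Numerator = 4.2656
Denominator = 11.1200
COM = 0.3836


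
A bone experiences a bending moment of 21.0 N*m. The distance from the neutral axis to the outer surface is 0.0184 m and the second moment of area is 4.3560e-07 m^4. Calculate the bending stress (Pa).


sigma = M * c / I
sigma = 21.0 * 0.0184 / 4.3560e-07
M * c = 0.3864
sigma = 887052.3416


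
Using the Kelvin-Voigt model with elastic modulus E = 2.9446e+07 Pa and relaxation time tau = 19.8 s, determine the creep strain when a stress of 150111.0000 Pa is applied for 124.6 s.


epsilon(t) = (sigma/E) * (1 - exp(-t/tau))
sigma/E = 150111.0000 / 2.9446e+07 = 0.0051
exp(-t/tau) = exp(-124.6 / 19.8) = 0.0018
epsilon = 0.0051 * (1 - 0.0018)
epsilon = 0.0051


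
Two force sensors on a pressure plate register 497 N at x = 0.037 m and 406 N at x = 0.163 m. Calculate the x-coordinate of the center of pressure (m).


COP_x = (F1*x1 + F2*x2) / (F1 + F2)
COP_x = (497*0.037 + 406*0.163) / (497 + 406)
Numerator = 84.5670
Denominator = 903
COP_x = 0.0937


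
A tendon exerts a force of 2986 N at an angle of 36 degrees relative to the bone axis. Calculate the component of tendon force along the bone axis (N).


F_eff = F_tendon * cos(theta)
theta = 36 deg = 0.6283 rad
cos(theta) = 0.8090
F_eff = 2986 * 0.8090
F_eff = 2415.7247


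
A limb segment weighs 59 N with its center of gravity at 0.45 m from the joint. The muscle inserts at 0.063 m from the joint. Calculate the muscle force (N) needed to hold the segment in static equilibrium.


F_muscle = W * d_load / d_muscle
F_muscle = 59 * 0.45 / 0.063
Numerator = 26.5500
F_muscle = 421.4286


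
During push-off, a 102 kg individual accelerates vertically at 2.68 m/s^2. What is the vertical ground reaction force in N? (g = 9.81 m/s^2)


GRF = m * (g + a)
GRF = 102 * (9.81 + 2.68)
GRF = 102 * 12.4900
GRF = 1273.9800


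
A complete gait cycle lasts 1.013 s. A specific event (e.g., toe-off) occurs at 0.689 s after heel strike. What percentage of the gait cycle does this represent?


pct = (event_time / cycle_time) * 100
pct = (0.689 / 1.013) * 100
ratio = 0.6802
pct = 68.0158


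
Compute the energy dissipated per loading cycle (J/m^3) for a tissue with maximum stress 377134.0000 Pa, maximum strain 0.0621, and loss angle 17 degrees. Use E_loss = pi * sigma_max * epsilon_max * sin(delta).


E_loss = pi * sigma_max * epsilon_max * sin(delta)
delta = 17 deg = 0.2967 rad
sin(delta) = 0.2924
E_loss = pi * 377134.0000 * 0.0621 * 0.2924
E_loss = 21511.5894


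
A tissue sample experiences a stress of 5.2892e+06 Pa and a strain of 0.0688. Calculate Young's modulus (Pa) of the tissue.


E = stress / strain
E = 5.2892e+06 / 0.0688
E = 7.6878e+07


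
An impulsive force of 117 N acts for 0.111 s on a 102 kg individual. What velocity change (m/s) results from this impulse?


J = F * dt = 117 * 0.111 = 12.9870 N*s
delta_v = J / m
delta_v = 12.9870 / 102
delta_v = 0.1273


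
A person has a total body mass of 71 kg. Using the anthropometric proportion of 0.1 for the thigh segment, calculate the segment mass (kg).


m_segment = body_mass * fraction
m_segment = 71 * 0.1
m_segment = 7.1000


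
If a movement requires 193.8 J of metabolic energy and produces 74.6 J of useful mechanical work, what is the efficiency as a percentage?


eta = (W_mech / E_meta) * 100
eta = (74.6 / 193.8) * 100
ratio = 0.3849
eta = 38.4933


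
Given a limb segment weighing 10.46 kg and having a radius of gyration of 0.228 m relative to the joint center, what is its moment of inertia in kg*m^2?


I = m * k^2
I = 10.46 * 0.228^2
k^2 = 0.0520
I = 0.5438


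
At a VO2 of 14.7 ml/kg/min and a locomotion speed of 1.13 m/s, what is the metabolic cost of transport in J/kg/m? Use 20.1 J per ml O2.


Power per kg = VO2 * 20.1 / 60
Power per kg = 14.7 * 20.1 / 60 = 4.9245 W/kg
Cost = power_per_kg / speed
Cost = 4.9245 / 1.13
Cost = 4.3580


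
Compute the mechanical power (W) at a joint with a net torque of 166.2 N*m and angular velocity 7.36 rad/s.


P = M * omega
P = 166.2 * 7.36
P = 1223.2320


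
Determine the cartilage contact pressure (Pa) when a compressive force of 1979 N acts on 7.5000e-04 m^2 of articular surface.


P = F / A
P = 1979 / 7.5000e-04
P = 2.6387e+06


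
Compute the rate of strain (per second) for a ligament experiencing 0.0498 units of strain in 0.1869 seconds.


strain_rate = delta_strain / delta_t
strain_rate = 0.0498 / 0.1869
strain_rate = 0.2665


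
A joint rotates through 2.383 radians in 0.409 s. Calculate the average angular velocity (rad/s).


omega = delta_theta / delta_t
omega = 2.383 / 0.409
omega = 5.8264


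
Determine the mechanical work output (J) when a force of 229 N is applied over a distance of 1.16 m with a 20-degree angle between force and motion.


W = F * d * cos(theta)
theta = 20 deg = 0.3491 rad
cos(theta) = 0.9397
W = 229 * 1.16 * 0.9397
W = 249.6199


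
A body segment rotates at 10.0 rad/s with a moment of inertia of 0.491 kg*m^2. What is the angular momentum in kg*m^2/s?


L = I * omega
L = 0.491 * 10.0
L = 4.9100


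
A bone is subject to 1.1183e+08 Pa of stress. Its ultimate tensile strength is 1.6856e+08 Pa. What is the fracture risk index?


FRI = applied / ultimate
FRI = 1.1183e+08 / 1.6856e+08
FRI = 0.6634


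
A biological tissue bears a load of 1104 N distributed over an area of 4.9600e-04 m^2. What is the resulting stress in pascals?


stress = F / A
stress = 1104 / 4.9600e-04
stress = 2.2258e+06


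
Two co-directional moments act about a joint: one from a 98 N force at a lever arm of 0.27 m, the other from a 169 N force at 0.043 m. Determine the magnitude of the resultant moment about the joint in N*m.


M = F1 * d1 + F2 * d2
M = 98 * 0.27 + 169 * 0.043
M = 26.4600 + 7.2670
M = 33.7270


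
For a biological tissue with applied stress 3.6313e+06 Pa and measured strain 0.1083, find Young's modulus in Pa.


E = stress / strain
E = 3.6313e+06 / 0.1083
E = 3.3530e+07


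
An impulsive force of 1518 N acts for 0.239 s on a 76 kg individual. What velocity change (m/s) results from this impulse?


J = F * dt = 1518 * 0.239 = 362.8020 N*s
delta_v = J / m
delta_v = 362.8020 / 76
delta_v = 4.7737


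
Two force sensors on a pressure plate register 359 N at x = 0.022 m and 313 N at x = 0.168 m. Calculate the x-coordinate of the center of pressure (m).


COP_x = (F1*x1 + F2*x2) / (F1 + F2)
COP_x = (359*0.022 + 313*0.168) / (359 + 313)
Numerator = 60.4820
Denominator = 672
COP_x = 0.0900


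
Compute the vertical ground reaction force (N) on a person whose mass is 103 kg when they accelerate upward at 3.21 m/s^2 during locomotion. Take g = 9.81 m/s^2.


GRF = m * (g + a)
GRF = 103 * (9.81 + 3.21)
GRF = 103 * 13.0200
GRF = 1341.0600


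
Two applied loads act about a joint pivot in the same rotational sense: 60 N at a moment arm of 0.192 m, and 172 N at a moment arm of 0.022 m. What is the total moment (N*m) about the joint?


M = F1 * d1 + F2 * d2
M = 60 * 0.192 + 172 * 0.022
M = 11.5200 + 3.7840
M = 15.3040


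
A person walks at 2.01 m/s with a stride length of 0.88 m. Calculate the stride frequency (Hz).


f = v / stride_length
f = 2.01 / 0.88
f = 2.2841


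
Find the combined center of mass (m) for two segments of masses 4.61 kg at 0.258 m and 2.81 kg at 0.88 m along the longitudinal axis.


COM = (m1*x1 + m2*x2) / (m1 + m2)
COM = (4.61*0.258 + 2.81*0.88) / (4.61 + 2.81)
Numerator = 3.6622
Denominator = 7.4200
COM = 0.4936


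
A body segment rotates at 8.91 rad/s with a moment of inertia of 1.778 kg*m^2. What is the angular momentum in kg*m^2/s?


L = I * omega
L = 1.778 * 8.91
L = 15.8420


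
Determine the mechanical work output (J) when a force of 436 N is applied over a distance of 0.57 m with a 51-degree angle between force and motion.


W = F * d * cos(theta)
theta = 51 deg = 0.8901 rad
cos(theta) = 0.6293
W = 436 * 0.57 * 0.6293
W = 156.3987


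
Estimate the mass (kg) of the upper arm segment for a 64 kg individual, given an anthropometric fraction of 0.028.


m_segment = body_mass * fraction
m_segment = 64 * 0.028
m_segment = 1.7920


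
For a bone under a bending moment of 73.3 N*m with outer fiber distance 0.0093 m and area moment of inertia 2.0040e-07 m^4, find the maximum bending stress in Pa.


sigma = M * c / I
sigma = 73.3 * 0.0093 / 2.0040e-07
M * c = 0.6817
sigma = 3.4016e+06


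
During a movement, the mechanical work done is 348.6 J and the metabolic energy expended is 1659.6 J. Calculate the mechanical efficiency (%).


eta = (W_mech / E_meta) * 100
eta = (348.6 / 1659.6) * 100
ratio = 0.2101
eta = 21.0051


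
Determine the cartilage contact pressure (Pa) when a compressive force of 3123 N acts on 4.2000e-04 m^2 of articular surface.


P = F / A
P = 3123 / 4.2000e-04
P = 7.4357e+06


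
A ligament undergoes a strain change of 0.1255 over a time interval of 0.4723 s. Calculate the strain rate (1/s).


strain_rate = delta_strain / delta_t
strain_rate = 0.1255 / 0.4723
strain_rate = 0.2657


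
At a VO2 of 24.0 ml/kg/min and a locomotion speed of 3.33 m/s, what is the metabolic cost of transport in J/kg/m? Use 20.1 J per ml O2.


Power per kg = VO2 * 20.1 / 60
Power per kg = 24.0 * 20.1 / 60 = 8.0400 W/kg
Cost = power_per_kg / speed
Cost = 8.0400 / 3.33
Cost = 2.4144


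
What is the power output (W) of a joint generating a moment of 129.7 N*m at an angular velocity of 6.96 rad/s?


P = M * omega
P = 129.7 * 6.96
P = 902.7120


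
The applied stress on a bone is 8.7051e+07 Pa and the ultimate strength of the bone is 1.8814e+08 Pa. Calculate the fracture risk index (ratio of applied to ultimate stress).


FRI = applied / ultimate
FRI = 8.7051e+07 / 1.8814e+08
FRI = 0.4627


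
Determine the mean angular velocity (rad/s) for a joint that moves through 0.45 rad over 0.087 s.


omega = delta_theta / delta_t
omega = 0.45 / 0.087
omega = 5.1724


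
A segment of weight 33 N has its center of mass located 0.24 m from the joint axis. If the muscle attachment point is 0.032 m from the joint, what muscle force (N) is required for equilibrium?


F_muscle = W * d_load / d_muscle
F_muscle = 33 * 0.24 / 0.032
Numerator = 7.9200
F_muscle = 247.5000


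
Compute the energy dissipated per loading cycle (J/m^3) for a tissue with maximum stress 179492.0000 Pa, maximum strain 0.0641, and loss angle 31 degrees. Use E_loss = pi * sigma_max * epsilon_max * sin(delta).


E_loss = pi * sigma_max * epsilon_max * sin(delta)
delta = 31 deg = 0.5411 rad
sin(delta) = 0.5150
E_loss = pi * 179492.0000 * 0.0641 * 0.5150
E_loss = 18616.2557


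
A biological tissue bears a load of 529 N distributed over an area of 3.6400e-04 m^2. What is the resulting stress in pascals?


stress = F / A
stress = 529 / 3.6400e-04
stress = 1.4533e+06


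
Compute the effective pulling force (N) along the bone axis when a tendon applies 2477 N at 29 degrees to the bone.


F_eff = F_tendon * cos(theta)
theta = 29 deg = 0.5061 rad
cos(theta) = 0.8746
F_eff = 2477 * 0.8746
F_eff = 2166.4330


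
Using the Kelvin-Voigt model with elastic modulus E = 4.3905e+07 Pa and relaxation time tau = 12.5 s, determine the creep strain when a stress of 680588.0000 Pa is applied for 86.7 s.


epsilon(t) = (sigma/E) * (1 - exp(-t/tau))
sigma/E = 680588.0000 / 4.3905e+07 = 0.0155
exp(-t/tau) = exp(-86.7 / 12.5) = 9.7215e-04
epsilon = 0.0155 * (1 - 9.7215e-04)
epsilon = 0.0155


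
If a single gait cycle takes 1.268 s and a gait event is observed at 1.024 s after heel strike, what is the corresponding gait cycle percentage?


pct = (event_time / cycle_time) * 100
pct = (1.024 / 1.268) * 100
ratio = 0.8076
pct = 80.7571


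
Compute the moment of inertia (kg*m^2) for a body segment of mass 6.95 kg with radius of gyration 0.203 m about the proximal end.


I = m * k^2
I = 6.95 * 0.203^2
k^2 = 0.0412
I = 0.2864


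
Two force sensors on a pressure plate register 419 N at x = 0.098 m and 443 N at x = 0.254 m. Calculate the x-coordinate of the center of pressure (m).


COP_x = (F1*x1 + F2*x2) / (F1 + F2)
COP_x = (419*0.098 + 443*0.254) / (419 + 443)
Numerator = 153.5840
Denominator = 862
COP_x = 0.1782


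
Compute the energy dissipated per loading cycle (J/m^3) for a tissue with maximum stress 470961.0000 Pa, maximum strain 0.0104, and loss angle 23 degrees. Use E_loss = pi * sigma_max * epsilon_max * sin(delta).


E_loss = pi * sigma_max * epsilon_max * sin(delta)
delta = 23 deg = 0.4014 rad
sin(delta) = 0.3907
E_loss = pi * 470961.0000 * 0.0104 * 0.3907
E_loss = 6012.3765


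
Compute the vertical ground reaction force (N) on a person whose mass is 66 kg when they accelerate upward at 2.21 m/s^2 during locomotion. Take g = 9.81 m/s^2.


GRF = m * (g + a)
GRF = 66 * (9.81 + 2.21)
GRF = 66 * 12.0200
GRF = 793.3200


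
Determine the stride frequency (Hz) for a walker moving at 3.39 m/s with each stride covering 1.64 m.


f = v / stride_length
f = 3.39 / 1.64
f = 2.0671


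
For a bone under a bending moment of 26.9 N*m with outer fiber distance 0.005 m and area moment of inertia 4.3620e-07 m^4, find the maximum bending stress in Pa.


sigma = M * c / I
sigma = 26.9 * 0.005 / 4.3620e-07
M * c = 0.1345
sigma = 308344.7960


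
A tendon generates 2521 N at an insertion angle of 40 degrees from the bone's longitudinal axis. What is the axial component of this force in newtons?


F_eff = F_tendon * cos(theta)
theta = 40 deg = 0.6981 rad
cos(theta) = 0.7660
F_eff = 2521 * 0.7660
F_eff = 1931.1980


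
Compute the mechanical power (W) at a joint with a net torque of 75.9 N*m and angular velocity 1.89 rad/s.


P = M * omega
P = 75.9 * 1.89
P = 143.4510


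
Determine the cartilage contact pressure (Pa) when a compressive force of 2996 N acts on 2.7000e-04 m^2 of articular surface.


P = F / A
P = 2996 / 2.7000e-04
P = 1.1096e+07


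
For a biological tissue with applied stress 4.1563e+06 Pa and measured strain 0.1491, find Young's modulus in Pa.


E = stress / strain
E = 4.1563e+06 / 0.1491
E = 2.7876e+07


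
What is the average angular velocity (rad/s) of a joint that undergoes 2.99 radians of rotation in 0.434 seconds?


omega = delta_theta / delta_t
omega = 2.99 / 0.434
omega = 6.8894


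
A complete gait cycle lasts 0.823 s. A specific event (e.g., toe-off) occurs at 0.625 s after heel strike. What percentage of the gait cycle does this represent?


pct = (event_time / cycle_time) * 100
pct = (0.625 / 0.823) * 100
ratio = 0.7594
pct = 75.9417


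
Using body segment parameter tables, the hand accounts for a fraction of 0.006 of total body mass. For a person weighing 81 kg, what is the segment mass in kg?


m_segment = body_mass * fraction
m_segment = 81 * 0.006
m_segment = 0.4860


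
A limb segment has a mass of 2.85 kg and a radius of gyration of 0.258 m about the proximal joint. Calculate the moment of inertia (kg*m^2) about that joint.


I = m * k^2
I = 2.85 * 0.258^2
k^2 = 0.0666
I = 0.1897


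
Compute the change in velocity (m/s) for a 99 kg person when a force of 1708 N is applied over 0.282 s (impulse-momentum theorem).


J = F * dt = 1708 * 0.282 = 481.6560 N*s
delta_v = J / m
delta_v = 481.6560 / 99
delta_v = 4.8652


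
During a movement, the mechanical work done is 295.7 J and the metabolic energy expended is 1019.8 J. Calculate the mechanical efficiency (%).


eta = (W_mech / E_meta) * 100
eta = (295.7 / 1019.8) * 100
ratio = 0.2900
eta = 28.9959


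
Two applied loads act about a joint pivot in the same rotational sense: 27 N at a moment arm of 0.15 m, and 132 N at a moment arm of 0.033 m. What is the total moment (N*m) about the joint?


M = F1 * d1 + F2 * d2
M = 27 * 0.15 + 132 * 0.033
M = 4.0500 + 4.3560
M = 8.4060


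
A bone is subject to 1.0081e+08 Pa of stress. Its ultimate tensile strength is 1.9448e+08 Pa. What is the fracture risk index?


FRI = applied / ultimate
FRI = 1.0081e+08 / 1.9448e+08
FRI = 0.5184


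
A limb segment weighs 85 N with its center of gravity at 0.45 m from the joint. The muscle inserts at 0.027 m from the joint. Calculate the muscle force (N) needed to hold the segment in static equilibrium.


F_muscle = W * d_load / d_muscle
F_muscle = 85 * 0.45 / 0.027
Numerator = 38.2500
F_muscle = 1416.6667


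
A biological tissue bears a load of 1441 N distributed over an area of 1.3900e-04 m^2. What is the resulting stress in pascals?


stress = F / A
stress = 1441 / 1.3900e-04
stress = 1.0367e+07


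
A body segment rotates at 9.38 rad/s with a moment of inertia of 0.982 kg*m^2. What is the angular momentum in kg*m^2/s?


L = I * omega
L = 0.982 * 9.38
L = 9.2112


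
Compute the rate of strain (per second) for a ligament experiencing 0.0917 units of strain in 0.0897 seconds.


strain_rate = delta_strain / delta_t
strain_rate = 0.0917 / 0.0897
strain_rate = 1.0223


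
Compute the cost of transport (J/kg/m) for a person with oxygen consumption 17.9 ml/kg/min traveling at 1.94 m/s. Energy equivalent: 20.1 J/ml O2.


Power per kg = VO2 * 20.1 / 60
Power per kg = 17.9 * 20.1 / 60 = 5.9965 W/kg
Cost = power_per_kg / speed
Cost = 5.9965 / 1.94
Cost = 3.0910


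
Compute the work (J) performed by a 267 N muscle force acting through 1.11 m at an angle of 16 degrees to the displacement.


W = F * d * cos(theta)
theta = 16 deg = 0.2793 rad
cos(theta) = 0.9613
W = 267 * 1.11 * 0.9613
W = 284.8891


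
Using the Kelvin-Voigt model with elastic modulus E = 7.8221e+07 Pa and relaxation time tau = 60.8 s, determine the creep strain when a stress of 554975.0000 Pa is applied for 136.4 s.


epsilon(t) = (sigma/E) * (1 - exp(-t/tau))
sigma/E = 554975.0000 / 7.8221e+07 = 0.0071
exp(-t/tau) = exp(-136.4 / 60.8) = 0.1061
epsilon = 0.0071 * (1 - 0.1061)
epsilon = 0.0063


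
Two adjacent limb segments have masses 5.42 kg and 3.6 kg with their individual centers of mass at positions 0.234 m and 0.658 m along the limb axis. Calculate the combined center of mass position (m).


COM = (m1*x1 + m2*x2) / (m1 + m2)
COM = (5.42*0.234 + 3.6*0.658) / (5.42 + 3.6)
Numerator = 3.6371
Denominator = 9.0200
COM = 0.4032


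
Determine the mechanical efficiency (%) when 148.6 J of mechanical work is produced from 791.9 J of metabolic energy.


eta = (W_mech / E_meta) * 100
eta = (148.6 / 791.9) * 100
ratio = 0.1876
eta = 18.7650


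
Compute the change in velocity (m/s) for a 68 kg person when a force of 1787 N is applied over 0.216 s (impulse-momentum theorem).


J = F * dt = 1787 * 0.216 = 385.9920 N*s
delta_v = J / m
delta_v = 385.9920 / 68
delta_v = 5.6764


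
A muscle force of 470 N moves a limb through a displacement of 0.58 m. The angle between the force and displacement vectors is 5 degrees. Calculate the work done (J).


W = F * d * cos(theta)
theta = 5 deg = 0.0873 rad
cos(theta) = 0.9962
W = 470 * 0.58 * 0.9962
W = 271.5627


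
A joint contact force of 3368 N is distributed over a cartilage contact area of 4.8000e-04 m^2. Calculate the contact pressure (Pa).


P = F / A
P = 3368 / 4.8000e-04
P = 7.0167e+06


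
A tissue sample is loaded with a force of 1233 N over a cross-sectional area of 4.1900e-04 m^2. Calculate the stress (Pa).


stress = F / A
stress = 1233 / 4.1900e-04
stress = 2.9427e+06


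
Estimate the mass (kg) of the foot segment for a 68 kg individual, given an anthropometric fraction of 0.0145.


m_segment = body_mass * fraction
m_segment = 68 * 0.0145
m_segment = 0.9860


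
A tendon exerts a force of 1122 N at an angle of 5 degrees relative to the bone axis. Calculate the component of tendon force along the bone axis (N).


F_eff = F_tendon * cos(theta)
theta = 5 deg = 0.0873 rad
cos(theta) = 0.9962
F_eff = 1122 * 0.9962
F_eff = 1117.7305


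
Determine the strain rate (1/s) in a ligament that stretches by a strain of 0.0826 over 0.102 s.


strain_rate = delta_strain / delta_t
strain_rate = 0.0826 / 0.102
strain_rate = 0.8098


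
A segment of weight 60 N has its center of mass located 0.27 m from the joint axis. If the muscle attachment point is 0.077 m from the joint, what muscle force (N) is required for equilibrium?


F_muscle = W * d_load / d_muscle
F_muscle = 60 * 0.27 / 0.077
Numerator = 16.2000
F_muscle = 210.3896


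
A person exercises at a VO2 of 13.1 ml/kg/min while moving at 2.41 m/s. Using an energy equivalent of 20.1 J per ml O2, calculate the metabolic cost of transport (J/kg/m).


Power per kg = VO2 * 20.1 / 60
Power per kg = 13.1 * 20.1 / 60 = 4.3885 W/kg
Cost = power_per_kg / speed
Cost = 4.3885 / 2.41
Cost = 1.8210


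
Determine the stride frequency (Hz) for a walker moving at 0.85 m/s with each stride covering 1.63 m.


f = v / stride_length
f = 0.85 / 1.63
f = 0.5215


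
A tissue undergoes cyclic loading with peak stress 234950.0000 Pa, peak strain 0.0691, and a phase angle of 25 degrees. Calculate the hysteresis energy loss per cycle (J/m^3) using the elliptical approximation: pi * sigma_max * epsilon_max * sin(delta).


E_loss = pi * sigma_max * epsilon_max * sin(delta)
delta = 25 deg = 0.4363 rad
sin(delta) = 0.4226
E_loss = pi * 234950.0000 * 0.0691 * 0.4226
E_loss = 21555.1788


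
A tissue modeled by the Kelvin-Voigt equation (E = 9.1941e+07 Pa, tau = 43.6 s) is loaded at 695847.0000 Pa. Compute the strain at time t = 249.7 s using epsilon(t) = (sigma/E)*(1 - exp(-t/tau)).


epsilon(t) = (sigma/E) * (1 - exp(-t/tau))
sigma/E = 695847.0000 / 9.1941e+07 = 0.0076
exp(-t/tau) = exp(-249.7 / 43.6) = 0.0033
epsilon = 0.0076 * (1 - 0.0033)
epsilon = 0.0075


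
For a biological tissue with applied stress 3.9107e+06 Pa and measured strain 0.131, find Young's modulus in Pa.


E = stress / strain
E = 3.9107e+06 / 0.131
E = 2.9853e+07


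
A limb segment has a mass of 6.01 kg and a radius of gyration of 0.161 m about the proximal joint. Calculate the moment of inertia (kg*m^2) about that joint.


I = m * k^2
I = 6.01 * 0.161^2
k^2 = 0.0259
I = 0.1558


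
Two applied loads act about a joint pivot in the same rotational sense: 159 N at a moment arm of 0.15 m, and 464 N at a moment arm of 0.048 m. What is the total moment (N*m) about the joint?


M = F1 * d1 + F2 * d2
M = 159 * 0.15 + 464 * 0.048
M = 23.8500 + 22.2720
M = 46.1220


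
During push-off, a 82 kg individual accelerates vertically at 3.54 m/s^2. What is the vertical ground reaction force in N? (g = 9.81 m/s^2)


GRF = m * (g + a)
GRF = 82 * (9.81 + 3.54)
GRF = 82 * 13.3500
GRF = 1094.7000


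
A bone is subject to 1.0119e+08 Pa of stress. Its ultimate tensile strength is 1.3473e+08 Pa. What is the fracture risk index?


FRI = applied / ultimate
FRI = 1.0119e+08 / 1.3473e+08
FRI = 0.7511


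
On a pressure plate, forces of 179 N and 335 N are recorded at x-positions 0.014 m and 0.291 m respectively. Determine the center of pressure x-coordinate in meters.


COP_x = (F1*x1 + F2*x2) / (F1 + F2)
COP_x = (179*0.014 + 335*0.291) / (179 + 335)
Numerator = 99.9910
Denominator = 514
COP_x = 0.1945


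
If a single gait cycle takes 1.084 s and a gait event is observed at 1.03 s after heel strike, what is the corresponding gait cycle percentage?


pct = (event_time / cycle_time) * 100
pct = (1.03 / 1.084) * 100
ratio = 0.9502
pct = 95.0185


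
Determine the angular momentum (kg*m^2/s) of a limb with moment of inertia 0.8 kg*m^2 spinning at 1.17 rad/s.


L = I * omega
L = 0.8 * 1.17
L = 0.9360


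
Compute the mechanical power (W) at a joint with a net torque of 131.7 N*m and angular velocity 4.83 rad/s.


P = M * omega
P = 131.7 * 4.83
P = 636.1110


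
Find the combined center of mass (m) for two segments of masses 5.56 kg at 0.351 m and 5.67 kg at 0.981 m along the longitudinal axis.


COM = (m1*x1 + m2*x2) / (m1 + m2)
COM = (5.56*0.351 + 5.67*0.981) / (5.56 + 5.67)
Numerator = 7.5138
Denominator = 11.2300
COM = 0.6691


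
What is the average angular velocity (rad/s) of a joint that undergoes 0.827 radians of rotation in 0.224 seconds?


omega = delta_theta / delta_t
omega = 0.827 / 0.224
omega = 3.6920


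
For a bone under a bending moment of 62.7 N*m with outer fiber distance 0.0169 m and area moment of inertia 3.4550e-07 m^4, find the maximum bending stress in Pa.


sigma = M * c / I
sigma = 62.7 * 0.0169 / 3.4550e-07
M * c = 1.0596
sigma = 3.0669e+06
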